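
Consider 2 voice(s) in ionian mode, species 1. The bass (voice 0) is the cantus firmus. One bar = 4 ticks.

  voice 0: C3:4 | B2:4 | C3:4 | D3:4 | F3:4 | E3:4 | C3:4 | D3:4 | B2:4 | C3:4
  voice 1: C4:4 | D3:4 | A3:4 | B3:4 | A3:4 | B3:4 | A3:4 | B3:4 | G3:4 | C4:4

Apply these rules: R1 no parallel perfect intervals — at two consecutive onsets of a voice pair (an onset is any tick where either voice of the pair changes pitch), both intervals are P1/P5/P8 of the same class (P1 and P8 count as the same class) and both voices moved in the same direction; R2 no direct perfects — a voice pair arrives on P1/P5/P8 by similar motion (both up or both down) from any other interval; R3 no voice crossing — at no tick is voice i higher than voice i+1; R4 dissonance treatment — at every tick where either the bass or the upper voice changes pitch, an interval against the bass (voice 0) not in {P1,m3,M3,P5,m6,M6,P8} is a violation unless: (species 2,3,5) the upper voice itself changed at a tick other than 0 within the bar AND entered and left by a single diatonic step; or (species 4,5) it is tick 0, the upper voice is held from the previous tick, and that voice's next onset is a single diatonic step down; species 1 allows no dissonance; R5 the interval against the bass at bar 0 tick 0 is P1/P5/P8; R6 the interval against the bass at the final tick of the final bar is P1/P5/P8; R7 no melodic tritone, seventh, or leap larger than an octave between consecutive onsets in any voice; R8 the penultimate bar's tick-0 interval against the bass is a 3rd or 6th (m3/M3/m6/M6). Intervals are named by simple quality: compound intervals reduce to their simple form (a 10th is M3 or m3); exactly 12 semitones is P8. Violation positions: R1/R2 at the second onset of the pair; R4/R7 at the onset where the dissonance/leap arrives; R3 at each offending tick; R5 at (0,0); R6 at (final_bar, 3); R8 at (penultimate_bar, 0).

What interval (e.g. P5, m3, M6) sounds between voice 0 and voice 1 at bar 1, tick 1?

voice 0=B2 voice 1=D3 -> m3

m3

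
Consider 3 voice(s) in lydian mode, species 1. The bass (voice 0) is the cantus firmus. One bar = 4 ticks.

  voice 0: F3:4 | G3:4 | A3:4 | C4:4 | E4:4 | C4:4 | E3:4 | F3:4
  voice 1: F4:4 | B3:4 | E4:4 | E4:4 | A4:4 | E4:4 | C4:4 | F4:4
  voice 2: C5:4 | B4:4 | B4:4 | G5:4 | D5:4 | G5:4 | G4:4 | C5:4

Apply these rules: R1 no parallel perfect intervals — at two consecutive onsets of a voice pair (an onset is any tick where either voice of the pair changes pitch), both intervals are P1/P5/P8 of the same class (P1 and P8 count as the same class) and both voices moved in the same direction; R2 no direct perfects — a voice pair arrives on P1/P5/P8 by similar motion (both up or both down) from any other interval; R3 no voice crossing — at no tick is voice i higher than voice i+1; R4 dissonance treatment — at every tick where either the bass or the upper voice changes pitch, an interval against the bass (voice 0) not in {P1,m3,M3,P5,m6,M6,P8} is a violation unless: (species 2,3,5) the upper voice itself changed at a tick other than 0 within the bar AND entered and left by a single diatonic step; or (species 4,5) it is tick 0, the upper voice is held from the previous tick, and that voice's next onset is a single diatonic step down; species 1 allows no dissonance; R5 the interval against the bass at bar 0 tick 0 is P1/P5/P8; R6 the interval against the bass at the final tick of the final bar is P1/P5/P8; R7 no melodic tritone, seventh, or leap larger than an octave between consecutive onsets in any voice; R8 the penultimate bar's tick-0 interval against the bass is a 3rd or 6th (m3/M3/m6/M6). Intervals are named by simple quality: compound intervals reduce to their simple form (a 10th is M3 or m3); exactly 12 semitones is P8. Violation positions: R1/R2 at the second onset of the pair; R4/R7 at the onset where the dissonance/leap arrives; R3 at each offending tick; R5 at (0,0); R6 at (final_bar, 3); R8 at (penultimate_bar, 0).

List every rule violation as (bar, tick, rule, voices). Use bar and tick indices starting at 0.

(1, 0, R2, (1, 2))
(1, 0, R7, (1,))
(2, 0, R2, (0, 1))
(2, 0, R4, (0, 2))
(3, 0, R2, (0, 2))
(4, 0, R4, (0, 1))
(4, 0, R4, (0, 2))
(6, 0, R2, (1, 2))
(7, 0, R1, (1, 2))
(7, 0, R2, (0, 1))
(7, 0, R2, (0, 2))

bar 0: v0=F3 v1=F4 v2=C5 downbeat P5
bar 1: v0=G3 v1=B3 v2=B4 downbeat M3
bar 2: v0=A3 v1=E4 v2=B4 downbeat M2
bar 3: v0=C4 v1=E4 v2=G5 downbeat P5
bar 4: v0=E4 v1=A4 v2=D5 downbeat m7
bar 5: v0=C4 v1=E4 v2=G5 downbeat P5
bar 6: v0=E3 v1=C4 v2=G4 downbeat m3
bar 7: v0=F3 v1=F4 v2=C5 downbeat P5
  -> R2 @ bar 1 tick 0 v(1, 2): F4/C5 P5 -> B3/B4 P8 similar
  -> R7 @ bar 1 tick 0 v(1,): F4->B3 leap 6st
  -> R2 @ bar 2 tick 0 v(0, 1): G3/B3 M3 -> A3/E4 P5 similar
  -> R4 @ bar 2 tick 0 v(0, 2): A3/B4 M2 untreated
  -> R2 @ bar 3 tick 0 v(0, 2): A3/B4 M2 -> C4/G5 P5 similar
  -> R4 @ bar 4 tick 0 v(0, 1): E4/A4 P4 untreated
  -> R4 @ bar 4 tick 0 v(0, 2): E4/D5 m7 untreated
  -> R2 @ bar 6 tick 0 v(1, 2): E4/G5 m3 -> C4/G4 P5 similar
  -> R1 @ bar 7 tick 0 v(1, 2): C4/G4 P5 -> F4/C5 P5 similar
  -> R2 @ bar 7 tick 0 v(0, 1): E3/C4 m6 -> F3/F4 P8 similar
  -> R2 @ bar 7 tick 0 v(0, 2): E3/G4 m3 -> F3/C5 P5 similar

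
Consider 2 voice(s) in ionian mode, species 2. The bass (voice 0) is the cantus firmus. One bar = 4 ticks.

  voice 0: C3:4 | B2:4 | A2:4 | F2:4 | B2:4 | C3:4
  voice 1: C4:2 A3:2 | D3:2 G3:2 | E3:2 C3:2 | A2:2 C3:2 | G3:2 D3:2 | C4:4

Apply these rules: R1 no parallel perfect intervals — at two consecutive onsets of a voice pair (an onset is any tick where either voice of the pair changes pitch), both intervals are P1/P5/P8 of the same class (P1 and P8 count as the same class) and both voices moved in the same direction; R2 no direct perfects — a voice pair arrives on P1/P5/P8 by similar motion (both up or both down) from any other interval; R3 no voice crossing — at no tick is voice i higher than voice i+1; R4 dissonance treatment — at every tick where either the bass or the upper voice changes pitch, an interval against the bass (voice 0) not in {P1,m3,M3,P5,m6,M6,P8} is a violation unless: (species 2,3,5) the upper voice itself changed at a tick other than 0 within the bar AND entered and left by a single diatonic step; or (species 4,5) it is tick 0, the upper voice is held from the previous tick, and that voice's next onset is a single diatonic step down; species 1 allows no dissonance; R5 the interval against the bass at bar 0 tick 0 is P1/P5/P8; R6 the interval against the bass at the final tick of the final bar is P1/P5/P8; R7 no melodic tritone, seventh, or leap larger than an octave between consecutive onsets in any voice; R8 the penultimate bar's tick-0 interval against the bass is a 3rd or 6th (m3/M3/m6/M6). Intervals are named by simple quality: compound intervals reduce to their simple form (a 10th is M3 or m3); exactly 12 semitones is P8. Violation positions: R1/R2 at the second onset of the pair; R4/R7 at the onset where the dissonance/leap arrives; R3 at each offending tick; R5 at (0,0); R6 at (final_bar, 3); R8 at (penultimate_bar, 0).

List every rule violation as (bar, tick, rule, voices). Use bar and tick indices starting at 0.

bar 0: v0=C3 v1=C4 downbeat P8
bar 1: v0=B2 v1=D3 downbeat m3
bar 2: v0=A2 v1=E3 downbeat P5
bar 3: v0=F2 v1=A2 downbeat M3
bar 4: v0=B2 v1=G3 downbeat m6
bar 5: v0=C3 v1=C4 downbeat P8
  -> R2 @ bar 2 tick 0 v(0, 1): B2/G3 m6 -> A2/E3 P5 similar
  -> R7 @ bar 4 tick 0 v(0,): F2->B2 leap 6st
  -> R2 @ bar 5 tick 0 v(0, 1): B2/D3 m3 -> C3/C4 P8 similar
  -> R7 @ bar 5 tick 0 v(1,): D3->C4 leap 10st

(2, 0, R2, (0, 1))
(4, 0, R7, (0,))
(5, 0, R2, (0, 1))
(5, 0, R7, (1,))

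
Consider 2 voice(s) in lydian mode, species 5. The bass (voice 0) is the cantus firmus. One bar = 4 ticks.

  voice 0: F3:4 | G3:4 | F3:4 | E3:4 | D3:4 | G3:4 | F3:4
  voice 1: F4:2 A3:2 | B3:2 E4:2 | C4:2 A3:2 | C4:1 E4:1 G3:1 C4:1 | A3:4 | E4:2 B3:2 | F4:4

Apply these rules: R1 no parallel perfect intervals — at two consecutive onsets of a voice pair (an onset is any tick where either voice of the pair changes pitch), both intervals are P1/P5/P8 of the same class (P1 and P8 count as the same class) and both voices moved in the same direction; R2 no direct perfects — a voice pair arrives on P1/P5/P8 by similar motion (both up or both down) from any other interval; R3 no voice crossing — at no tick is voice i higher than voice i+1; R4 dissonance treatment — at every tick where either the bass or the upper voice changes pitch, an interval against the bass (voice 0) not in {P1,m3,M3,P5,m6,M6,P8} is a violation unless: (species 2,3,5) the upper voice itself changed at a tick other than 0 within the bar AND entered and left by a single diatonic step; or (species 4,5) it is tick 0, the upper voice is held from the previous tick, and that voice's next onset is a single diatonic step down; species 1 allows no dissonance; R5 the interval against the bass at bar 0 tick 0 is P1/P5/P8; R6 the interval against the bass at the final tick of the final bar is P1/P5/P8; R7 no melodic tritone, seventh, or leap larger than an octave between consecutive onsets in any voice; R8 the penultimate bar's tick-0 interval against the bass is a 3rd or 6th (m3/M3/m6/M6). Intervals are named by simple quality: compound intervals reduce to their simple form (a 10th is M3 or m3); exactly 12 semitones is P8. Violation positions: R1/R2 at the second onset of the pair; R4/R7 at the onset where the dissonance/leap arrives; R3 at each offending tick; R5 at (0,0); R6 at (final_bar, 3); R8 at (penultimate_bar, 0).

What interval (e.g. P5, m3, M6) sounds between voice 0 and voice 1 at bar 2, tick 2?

M3

voice 0=F3 voice 1=A3 -> M3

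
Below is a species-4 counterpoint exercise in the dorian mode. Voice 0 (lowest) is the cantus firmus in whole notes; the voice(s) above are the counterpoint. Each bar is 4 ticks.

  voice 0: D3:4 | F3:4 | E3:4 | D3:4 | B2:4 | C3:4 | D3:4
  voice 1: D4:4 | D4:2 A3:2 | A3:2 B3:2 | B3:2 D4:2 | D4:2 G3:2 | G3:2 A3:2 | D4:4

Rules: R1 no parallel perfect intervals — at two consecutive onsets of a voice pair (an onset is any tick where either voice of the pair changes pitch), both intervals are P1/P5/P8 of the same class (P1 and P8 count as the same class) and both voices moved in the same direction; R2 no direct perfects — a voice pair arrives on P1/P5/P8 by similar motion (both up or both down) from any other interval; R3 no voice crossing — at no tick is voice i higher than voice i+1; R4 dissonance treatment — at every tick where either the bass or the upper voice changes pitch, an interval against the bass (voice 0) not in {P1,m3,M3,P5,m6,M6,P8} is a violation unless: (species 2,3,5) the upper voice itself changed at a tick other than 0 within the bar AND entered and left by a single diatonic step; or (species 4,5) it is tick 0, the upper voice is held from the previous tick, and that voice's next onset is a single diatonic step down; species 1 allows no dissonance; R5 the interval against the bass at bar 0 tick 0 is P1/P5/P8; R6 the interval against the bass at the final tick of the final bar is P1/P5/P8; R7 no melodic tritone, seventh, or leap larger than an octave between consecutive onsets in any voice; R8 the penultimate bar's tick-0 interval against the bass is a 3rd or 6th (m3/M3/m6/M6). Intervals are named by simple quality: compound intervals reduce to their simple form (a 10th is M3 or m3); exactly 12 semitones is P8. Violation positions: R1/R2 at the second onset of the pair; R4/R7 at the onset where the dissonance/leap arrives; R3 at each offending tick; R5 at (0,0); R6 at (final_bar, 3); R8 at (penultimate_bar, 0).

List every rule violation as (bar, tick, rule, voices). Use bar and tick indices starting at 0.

(2, 0, R4, (0, 1))
(5, 0, R8, (0, 1))
(6, 0, R2, (0, 1))

bar 0: v0=D3 v1=D4 downbeat P8
bar 1: v0=F3 v1=D4 downbeat M6
bar 2: v0=E3 v1=A3 downbeat P4
bar 3: v0=D3 v1=B3 downbeat M6
bar 4: v0=B2 v1=D4 downbeat m3
bar 5: v0=C3 v1=G3 downbeat P5
bar 6: v0=D3 v1=D4 downbeat P8
  -> R4 @ bar 2 tick 0 v(0, 1): E3/A3 P4 untreated
  -> R8 @ bar 5 tick 0 v(0, 1): penult P5 not 3rd/6th
  -> R2 @ bar 6 tick 0 v(0, 1): C3/A3 M6 -> D3/D4 P8 similar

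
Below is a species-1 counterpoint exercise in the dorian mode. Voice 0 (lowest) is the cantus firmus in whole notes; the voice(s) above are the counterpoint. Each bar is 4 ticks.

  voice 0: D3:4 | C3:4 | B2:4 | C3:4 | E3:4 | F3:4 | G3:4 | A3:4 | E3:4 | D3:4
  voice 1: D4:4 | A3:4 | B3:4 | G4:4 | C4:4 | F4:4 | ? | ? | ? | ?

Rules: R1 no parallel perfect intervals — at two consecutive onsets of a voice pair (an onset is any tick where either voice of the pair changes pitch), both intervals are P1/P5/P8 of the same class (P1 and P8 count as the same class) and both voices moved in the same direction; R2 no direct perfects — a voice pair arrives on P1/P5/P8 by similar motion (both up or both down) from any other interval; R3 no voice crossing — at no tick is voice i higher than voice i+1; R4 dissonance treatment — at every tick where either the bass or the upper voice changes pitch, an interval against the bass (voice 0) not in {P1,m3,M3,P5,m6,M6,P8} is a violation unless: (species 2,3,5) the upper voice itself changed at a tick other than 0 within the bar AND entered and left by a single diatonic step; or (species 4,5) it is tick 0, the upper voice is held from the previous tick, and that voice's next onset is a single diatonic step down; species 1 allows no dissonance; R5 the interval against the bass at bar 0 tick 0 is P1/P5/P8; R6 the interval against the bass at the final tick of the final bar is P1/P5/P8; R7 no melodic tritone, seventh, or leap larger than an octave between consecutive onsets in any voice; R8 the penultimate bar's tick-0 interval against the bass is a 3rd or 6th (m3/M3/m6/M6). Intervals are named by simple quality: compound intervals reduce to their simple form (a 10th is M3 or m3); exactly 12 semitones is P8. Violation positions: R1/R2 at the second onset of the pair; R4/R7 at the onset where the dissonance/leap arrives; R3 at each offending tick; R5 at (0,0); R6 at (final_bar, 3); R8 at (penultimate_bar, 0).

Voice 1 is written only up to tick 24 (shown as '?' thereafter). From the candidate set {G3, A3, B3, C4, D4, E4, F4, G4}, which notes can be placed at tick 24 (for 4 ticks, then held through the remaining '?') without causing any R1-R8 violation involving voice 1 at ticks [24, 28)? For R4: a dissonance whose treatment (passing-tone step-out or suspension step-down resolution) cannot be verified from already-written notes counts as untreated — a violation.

{D4, E4}

G3: violates R7
A3: violates R4
B3: violates R7
C4: violates R4
D4: legal
E4: legal
F4: violates R4
G4: violates R1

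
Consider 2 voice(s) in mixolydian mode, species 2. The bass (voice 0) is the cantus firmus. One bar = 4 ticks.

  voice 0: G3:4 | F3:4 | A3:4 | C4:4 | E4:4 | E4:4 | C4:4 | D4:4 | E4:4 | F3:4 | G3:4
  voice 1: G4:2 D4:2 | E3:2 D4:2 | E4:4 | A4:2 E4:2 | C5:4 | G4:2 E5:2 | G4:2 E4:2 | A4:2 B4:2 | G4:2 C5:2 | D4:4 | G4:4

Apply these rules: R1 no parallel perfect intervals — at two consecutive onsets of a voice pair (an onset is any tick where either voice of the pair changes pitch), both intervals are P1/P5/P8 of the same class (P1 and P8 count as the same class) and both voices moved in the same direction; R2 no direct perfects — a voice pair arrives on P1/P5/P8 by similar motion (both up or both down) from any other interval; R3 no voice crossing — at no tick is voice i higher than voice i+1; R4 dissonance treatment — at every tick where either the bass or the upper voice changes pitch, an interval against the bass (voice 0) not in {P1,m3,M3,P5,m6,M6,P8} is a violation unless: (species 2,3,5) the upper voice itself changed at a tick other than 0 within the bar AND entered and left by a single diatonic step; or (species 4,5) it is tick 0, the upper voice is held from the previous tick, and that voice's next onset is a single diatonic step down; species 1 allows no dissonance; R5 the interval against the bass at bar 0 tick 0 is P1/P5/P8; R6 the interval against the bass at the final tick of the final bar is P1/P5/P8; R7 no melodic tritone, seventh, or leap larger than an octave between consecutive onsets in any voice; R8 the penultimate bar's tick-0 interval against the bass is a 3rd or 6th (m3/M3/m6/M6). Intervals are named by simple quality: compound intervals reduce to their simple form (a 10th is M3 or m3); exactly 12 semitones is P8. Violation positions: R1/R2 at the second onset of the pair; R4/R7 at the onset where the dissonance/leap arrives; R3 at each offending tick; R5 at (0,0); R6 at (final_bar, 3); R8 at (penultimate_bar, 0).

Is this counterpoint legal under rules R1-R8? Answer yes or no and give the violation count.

No (11 violations)

bar 0: v0=G3 v1=G4 (P8)
bar 1: v0=F3 v1=E3 (m2)
bar 2: v0=A3 v1=E4 (P5)
bar 3: v0=C4 v1=A4 (M6)
bar 4: v0=E4 v1=C5 (m6)
bar 5: v0=E4 v1=G4 (m3)
bar 6: v0=C4 v1=G4 (P5)
bar 7: v0=D4 v1=A4 (P5)
bar 8: v0=E4 v1=G4 (m3)
bar 9: v0=F3 v1=D4 (M6)
bar 10: v0=G3 v1=G4 (P8)
  R3 @ bar1.0: F3 above E3
  R4 @ bar1.0: F3/E3 m2 untreated
  R7 @ bar1.0: D4->E3 leap 10st
  R3 @ bar1.1: F3 above E3
  R7 @ bar1.2: E3->D4 leap 10st
  R2 @ bar2.0: F3/D4 M6 -> A3/E4 P5 similar
  R2 @ bar6.0: E4/E5 P8 -> C4/G4 P5 similar
  R2 @ bar7.0: C4/E4 M3 -> D4/A4 P5 similar
  R7 @ bar9.0: E4->F3 leap 11st
  R7 @ bar9.0: C5->D4 leap 10st
  R2 @ bar10.0: F3/D4 M6 -> G3/G4 P8 similar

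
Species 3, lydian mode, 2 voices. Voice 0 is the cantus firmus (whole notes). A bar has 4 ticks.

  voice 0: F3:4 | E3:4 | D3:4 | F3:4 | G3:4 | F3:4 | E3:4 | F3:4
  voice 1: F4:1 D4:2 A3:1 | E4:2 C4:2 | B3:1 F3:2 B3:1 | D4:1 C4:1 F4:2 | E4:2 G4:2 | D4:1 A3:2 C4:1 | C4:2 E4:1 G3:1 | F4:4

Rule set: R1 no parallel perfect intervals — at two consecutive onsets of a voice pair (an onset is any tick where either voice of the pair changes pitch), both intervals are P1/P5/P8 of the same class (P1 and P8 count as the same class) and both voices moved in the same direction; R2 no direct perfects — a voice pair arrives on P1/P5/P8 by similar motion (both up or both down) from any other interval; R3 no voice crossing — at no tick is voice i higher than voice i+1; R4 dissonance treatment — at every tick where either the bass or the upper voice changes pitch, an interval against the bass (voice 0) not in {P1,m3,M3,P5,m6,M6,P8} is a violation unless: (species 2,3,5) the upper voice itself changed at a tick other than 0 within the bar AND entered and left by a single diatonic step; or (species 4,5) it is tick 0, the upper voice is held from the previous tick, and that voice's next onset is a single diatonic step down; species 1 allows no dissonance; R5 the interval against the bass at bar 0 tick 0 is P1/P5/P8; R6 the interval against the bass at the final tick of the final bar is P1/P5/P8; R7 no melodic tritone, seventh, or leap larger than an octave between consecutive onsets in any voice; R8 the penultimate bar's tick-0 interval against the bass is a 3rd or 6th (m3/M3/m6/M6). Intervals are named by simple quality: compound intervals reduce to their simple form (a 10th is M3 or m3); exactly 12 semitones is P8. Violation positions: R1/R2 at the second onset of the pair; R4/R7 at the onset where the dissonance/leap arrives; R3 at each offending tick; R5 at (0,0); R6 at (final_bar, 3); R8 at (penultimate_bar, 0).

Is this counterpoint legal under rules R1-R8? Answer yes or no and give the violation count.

No (4 violations)

bar 0: v0=F3 v1=F4 (P8)
bar 1: v0=E3 v1=E4 (P8)
bar 2: v0=D3 v1=B3 (M6)
bar 3: v0=F3 v1=D4 (M6)
bar 4: v0=G3 v1=E4 (M6)
bar 5: v0=F3 v1=D4 (M6)
bar 6: v0=E3 v1=C4 (m6)
bar 7: v0=F3 v1=F4 (P8)
  R7 @ bar2.1: B3->F3 leap 6st
  R7 @ bar2.3: F3->B3 leap 6st
  R2 @ bar7.0: E3/G3 m3 -> F3/F4 P8 similar
  R7 @ bar7.0: G3->F4 leap 10st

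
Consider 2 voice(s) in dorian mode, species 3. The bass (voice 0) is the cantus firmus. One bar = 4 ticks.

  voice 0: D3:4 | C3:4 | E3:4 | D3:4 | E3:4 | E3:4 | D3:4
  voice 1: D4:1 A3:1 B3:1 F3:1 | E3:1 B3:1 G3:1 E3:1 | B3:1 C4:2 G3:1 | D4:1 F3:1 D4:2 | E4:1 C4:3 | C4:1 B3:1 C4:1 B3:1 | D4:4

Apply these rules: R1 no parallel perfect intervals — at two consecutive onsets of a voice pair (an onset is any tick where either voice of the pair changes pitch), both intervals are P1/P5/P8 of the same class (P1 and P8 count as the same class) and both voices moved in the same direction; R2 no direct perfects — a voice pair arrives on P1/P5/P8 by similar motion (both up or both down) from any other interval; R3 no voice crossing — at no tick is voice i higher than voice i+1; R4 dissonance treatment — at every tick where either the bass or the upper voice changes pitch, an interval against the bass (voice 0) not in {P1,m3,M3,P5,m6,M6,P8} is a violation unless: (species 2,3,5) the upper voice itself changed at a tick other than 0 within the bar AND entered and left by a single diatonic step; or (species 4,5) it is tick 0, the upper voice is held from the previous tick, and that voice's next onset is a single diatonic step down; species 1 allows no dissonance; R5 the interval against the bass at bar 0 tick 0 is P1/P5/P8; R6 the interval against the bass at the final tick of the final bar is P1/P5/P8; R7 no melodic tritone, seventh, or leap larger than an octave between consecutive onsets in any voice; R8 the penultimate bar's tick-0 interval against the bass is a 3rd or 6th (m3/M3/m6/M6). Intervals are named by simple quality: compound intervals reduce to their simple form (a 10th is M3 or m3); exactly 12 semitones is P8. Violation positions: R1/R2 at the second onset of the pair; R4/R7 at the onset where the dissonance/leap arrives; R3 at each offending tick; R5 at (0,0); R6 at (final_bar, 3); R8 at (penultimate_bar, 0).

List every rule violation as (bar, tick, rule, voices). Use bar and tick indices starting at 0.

(0, 3, R7, (1,))
(1, 1, R4, (0, 1))
(2, 0, R2, (0, 1))
(4, 0, R1, (0, 1))

bar 0: v0=D3 v1=D4 downbeat P8
bar 1: v0=C3 v1=E3 downbeat M3
bar 2: v0=E3 v1=B3 downbeat P5
bar 3: v0=D3 v1=D4 downbeat P8
bar 4: v0=E3 v1=E4 downbeat P8
bar 5: v0=E3 v1=C4 downbeat m6
bar 6: v0=D3 v1=D4 downbeat P8
  -> R7 @ bar 0 tick 3 v(1,): B3->F3 leap 6st
  -> R4 @ bar 1 tick 1 v(0, 1): C3/B3 M7 untreated
  -> R2 @ bar 2 tick 0 v(0, 1): C3/E3 M3 -> E3/B3 P5 similar
  -> R1 @ bar 4 tick 0 v(0, 1): D3/D4 P8 -> E3/E4 P8 similar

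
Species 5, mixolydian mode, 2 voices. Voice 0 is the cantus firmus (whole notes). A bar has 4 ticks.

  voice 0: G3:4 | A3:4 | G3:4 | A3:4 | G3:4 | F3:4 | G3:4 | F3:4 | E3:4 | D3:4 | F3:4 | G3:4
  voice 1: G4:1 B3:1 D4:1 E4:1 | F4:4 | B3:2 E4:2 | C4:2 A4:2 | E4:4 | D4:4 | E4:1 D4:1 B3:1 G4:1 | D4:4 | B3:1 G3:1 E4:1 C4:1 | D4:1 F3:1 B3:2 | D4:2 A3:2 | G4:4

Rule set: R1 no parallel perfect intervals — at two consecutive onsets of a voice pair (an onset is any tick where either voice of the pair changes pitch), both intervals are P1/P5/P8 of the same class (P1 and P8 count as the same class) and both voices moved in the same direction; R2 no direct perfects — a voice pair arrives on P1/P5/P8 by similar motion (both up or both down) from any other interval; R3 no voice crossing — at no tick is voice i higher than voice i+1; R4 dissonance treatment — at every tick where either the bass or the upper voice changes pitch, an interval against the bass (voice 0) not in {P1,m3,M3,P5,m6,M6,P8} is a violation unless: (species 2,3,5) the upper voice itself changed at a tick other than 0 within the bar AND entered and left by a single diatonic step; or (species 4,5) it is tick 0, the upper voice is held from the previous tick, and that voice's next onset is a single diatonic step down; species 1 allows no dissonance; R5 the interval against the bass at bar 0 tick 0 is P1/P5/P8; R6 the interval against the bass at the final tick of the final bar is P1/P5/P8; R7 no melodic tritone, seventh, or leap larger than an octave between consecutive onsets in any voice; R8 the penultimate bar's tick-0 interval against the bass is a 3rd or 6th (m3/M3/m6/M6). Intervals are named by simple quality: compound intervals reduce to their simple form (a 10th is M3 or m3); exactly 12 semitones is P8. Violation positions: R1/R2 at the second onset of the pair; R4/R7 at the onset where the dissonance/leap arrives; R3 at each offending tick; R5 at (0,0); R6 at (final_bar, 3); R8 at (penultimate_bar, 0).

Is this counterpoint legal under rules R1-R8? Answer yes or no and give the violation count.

No (5 violations)

bar 0: v0=G3 v1=G4 (P8)
bar 1: v0=A3 v1=F4 (m6)
bar 2: v0=G3 v1=B3 (M3)
bar 3: v0=A3 v1=C4 (m3)
bar 4: v0=G3 v1=E4 (M6)
bar 5: v0=F3 v1=D4 (M6)
bar 6: v0=G3 v1=E4 (M6)
bar 7: v0=F3 v1=D4 (M6)
bar 8: v0=E3 v1=B3 (P5)
bar 9: v0=D3 v1=D4 (P8)
bar 10: v0=F3 v1=D4 (M6)
bar 11: v0=G3 v1=G4 (P8)
  R7 @ bar2.0: F4->B3 leap 6st
  R2 @ bar8.0: F3/D4 M6 -> E3/B3 P5 similar
  R7 @ bar9.2: F3->B3 leap 6st
  R2 @ bar11.0: F3/A3 M3 -> G3/G4 P8 similar
  R7 @ bar11.0: A3->G4 leap 10st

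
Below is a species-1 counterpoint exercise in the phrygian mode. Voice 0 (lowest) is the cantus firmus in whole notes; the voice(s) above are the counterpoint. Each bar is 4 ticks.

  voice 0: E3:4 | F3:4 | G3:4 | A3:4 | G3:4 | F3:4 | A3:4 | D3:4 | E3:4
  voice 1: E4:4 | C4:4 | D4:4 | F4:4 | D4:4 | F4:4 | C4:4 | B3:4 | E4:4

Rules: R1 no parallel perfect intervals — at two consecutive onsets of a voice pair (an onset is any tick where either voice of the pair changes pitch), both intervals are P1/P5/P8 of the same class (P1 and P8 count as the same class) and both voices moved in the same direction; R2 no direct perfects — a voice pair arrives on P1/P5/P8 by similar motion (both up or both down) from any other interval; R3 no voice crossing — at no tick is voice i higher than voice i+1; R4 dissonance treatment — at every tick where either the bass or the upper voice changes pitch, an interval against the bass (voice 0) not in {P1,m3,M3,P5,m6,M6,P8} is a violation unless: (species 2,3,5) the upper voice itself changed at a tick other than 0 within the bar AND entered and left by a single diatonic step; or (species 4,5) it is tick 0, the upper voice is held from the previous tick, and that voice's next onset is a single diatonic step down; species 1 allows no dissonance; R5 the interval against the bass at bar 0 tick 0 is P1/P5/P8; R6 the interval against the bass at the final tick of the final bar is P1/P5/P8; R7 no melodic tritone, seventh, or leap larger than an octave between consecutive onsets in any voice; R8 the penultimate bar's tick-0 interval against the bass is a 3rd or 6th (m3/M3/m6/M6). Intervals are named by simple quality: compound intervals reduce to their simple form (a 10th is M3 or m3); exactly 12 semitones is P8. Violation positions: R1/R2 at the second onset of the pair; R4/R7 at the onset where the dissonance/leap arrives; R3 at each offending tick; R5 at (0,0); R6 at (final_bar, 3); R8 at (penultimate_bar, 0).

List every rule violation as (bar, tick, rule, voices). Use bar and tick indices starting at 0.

(2, 0, R1, (0, 1))
(4, 0, R2, (0, 1))
(8, 0, R2, (0, 1))

bar 0: v0=E3 v1=E4 downbeat P8
bar 1: v0=F3 v1=C4 downbeat P5
bar 2: v0=G3 v1=D4 downbeat P5
bar 3: v0=A3 v1=F4 downbeat m6
bar 4: v0=G3 v1=D4 downbeat P5
bar 5: v0=F3 v1=F4 downbeat P8
bar 6: v0=A3 v1=C4 downbeat m3
bar 7: v0=D3 v1=B3 downbeat M6
bar 8: v0=E3 v1=E4 downbeat P8
  -> R1 @ bar 2 tick 0 v(0, 1): F3/C4 P5 -> G3/D4 P5 similar
  -> R2 @ bar 4 tick 0 v(0, 1): A3/F4 m6 -> G3/D4 P5 similar
  -> R2 @ bar 8 tick 0 v(0, 1): D3/B3 M6 -> E3/E4 P8 similar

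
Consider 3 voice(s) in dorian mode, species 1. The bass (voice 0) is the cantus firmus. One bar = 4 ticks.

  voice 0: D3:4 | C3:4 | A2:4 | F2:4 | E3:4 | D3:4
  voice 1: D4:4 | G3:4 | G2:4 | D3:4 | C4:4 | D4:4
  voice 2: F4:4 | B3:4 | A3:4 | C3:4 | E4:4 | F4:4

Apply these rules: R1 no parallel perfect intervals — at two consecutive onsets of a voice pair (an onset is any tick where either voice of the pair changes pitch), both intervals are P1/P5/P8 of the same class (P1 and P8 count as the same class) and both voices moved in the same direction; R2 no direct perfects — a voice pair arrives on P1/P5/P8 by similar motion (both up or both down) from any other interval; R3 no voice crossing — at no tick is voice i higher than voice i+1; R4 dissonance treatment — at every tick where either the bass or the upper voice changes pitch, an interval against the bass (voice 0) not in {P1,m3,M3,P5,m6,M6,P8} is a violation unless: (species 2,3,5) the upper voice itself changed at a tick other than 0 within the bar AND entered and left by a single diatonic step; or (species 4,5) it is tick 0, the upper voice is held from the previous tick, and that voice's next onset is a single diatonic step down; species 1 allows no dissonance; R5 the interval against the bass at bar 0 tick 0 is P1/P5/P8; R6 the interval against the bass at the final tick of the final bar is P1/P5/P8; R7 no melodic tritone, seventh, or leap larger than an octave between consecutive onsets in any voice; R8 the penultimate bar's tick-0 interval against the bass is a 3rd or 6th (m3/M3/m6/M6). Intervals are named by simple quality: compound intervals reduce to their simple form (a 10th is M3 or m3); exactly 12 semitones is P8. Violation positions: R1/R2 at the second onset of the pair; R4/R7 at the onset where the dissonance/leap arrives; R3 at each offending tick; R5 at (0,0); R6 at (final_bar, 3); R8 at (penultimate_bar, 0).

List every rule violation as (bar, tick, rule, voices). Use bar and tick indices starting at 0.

(0, 0, R5, (0, 2))
(1, 0, R2, (0, 1))
(1, 0, R4, (0, 2))
(1, 0, R7, (2,))
(2, 0, R2, (0, 2))
(2, 0, R3, (0, 1))
(2, 0, R4, (0, 1))
(2, 1, R3, (0, 1))
(2, 2, R3, (0, 1))
(2, 3, R3, (0, 1))
(3, 0, R2, (0, 2))
(3, 0, R3, (1, 2))
(3, 1, R3, (1, 2))
(3, 2, R3, (1, 2))
(3, 3, R3, (1, 2))
(4, 0, R2, (0, 2))
(4, 0, R7, (0,))
(4, 0, R7, (1,))
(4, 0, R7, (2,))
(4, 0, R8, (0, 2))
(5, 3, R6, (0, 2))

bar 0: v0=D3 v1=D4 v2=F4 downbeat m3
bar 1: v0=C3 v1=G3 v2=B3 downbeat M7
bar 2: v0=A2 v1=G2 v2=A3 downbeat P8
bar 3: v0=F2 v1=D3 v2=C3 downbeat P5
bar 4: v0=E3 v1=C4 v2=E4 downbeat P8
bar 5: v0=D3 v1=D4 v2=F4 downbeat m3
  -> R5 @ bar 0 tick 0 v(0, 2): opens on m3
  -> R2 @ bar 1 tick 0 v(0, 1): D3/D4 P8 -> C3/G3 P5 similar
  -> R4 @ bar 1 tick 0 v(0, 2): C3/B3 M7 untreated
  -> R7 @ bar 1 tick 0 v(2,): F4->B3 leap 6st
  -> R2 @ bar 2 tick 0 v(0, 2): C3/B3 M7 -> A2/A3 P8 similar
  -> R3 @ bar 2 tick 0 v(0, 1): A2 above G2
  -> R4 @ bar 2 tick 0 v(0, 1): A2/G2 M2 untreated
  -> R3 @ bar 2 tick 1 v(0, 1): A2 above G2
  -> R3 @ bar 2 tick 2 v(0, 1): A2 above G2
  -> R3 @ bar 2 tick 3 v(0, 1): A2 above G2
  -> R2 @ bar 3 tick 0 v(0, 2): A2/A3 P8 -> F2/C3 P5 similar
  -> R3 @ bar 3 tick 0 v(1, 2): D3 above C3
  -> R3 @ bar 3 tick 1 v(1, 2): D3 above C3
  -> R3 @ bar 3 tick 2 v(1, 2): D3 above C3
  -> R3 @ bar 3 tick 3 v(1, 2): D3 above C3
  -> R2 @ bar 4 tick 0 v(0, 2): F2/C3 P5 -> E3/E4 P8 similar
  -> R7 @ bar 4 tick 0 v(0,): F2->E3 leap 11st
  -> R7 @ bar 4 tick 0 v(1,): D3->C4 leap 10st
  -> R7 @ bar 4 tick 0 v(2,): C3->E4 leap 16st
  -> R8 @ bar 4 tick 0 v(0, 2): penult P8 not 3rd/6th
  -> R6 @ bar 5 tick 3 v(0, 2): closes on m3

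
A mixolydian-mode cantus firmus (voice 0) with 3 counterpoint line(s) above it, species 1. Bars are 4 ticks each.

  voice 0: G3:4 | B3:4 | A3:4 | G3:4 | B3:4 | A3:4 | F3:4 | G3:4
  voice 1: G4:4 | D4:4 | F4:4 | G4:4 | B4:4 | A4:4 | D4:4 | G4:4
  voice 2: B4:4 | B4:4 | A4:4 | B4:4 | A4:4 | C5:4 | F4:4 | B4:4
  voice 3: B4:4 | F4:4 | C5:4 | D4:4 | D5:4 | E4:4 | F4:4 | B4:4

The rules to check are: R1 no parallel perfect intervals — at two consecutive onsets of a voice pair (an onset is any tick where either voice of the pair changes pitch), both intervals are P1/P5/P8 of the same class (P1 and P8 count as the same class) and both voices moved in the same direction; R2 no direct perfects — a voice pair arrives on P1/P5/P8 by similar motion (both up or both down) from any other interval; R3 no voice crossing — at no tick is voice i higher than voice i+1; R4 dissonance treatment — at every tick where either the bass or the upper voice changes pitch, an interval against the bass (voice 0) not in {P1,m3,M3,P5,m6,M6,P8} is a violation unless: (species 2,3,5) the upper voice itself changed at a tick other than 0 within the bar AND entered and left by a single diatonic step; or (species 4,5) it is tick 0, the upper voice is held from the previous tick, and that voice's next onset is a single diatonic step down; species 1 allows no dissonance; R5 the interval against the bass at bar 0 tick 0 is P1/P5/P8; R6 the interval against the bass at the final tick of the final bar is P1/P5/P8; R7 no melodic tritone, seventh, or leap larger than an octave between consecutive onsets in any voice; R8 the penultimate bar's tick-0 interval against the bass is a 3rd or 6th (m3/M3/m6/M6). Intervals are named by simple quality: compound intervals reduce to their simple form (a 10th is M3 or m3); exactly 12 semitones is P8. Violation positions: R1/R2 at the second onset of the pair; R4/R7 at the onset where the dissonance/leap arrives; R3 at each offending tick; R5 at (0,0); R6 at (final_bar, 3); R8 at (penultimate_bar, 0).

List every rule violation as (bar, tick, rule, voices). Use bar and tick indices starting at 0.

bar 0: v0=G3 v1=G4 v2=B4 v3=B4 downbeat M3
bar 1: v0=B3 v1=D4 v2=B4 v3=F4 downbeat TT
bar 2: v0=A3 v1=F4 v2=A4 v3=C5 downbeat m3
bar 3: v0=G3 v1=G4 v2=B4 v3=D4 downbeat P5
bar 4: v0=B3 v1=B4 v2=A4 v3=D5 downbeat m3
bar 5: v0=A3 v1=A4 v2=C5 v3=E4 downbeat P5
bar 6: v0=F3 v1=D4 v2=F4 v3=F4 downbeat P8
bar 7: v0=G3 v1=G4 v2=B4 v3=B4 downbeat M3
  -> R5 @ bar 0 tick 0 v(0, 2): opens on M3
  -> R5 @ bar 0 tick 0 v(0, 3): opens on M3
  -> R3 @ bar 1 tick 0 v(2, 3): B4 above F4
  -> R4 @ bar 1 tick 0 v(0, 3): B3/F4 TT untreated
  -> R7 @ bar 1 tick 0 v(3,): B4->F4 leap 6st
  -> R3 @ bar 1 tick 1 v(2, 3): B4 above F4
  -> R3 @ bar 1 tick 2 v(2, 3): B4 above F4
  -> R3 @ bar 1 tick 3 v(2, 3): B4 above F4
  -> R1 @ bar 2 tick 0 v(0, 2): B3/B4 P8 -> A3/A4 P8 similar
  -> R2 @ bar 2 tick 0 v(1, 3): D4/F4 m3 -> F4/C5 P5 similar
  -> R2 @ bar 3 tick 0 v(0, 3): A3/C5 m3 -> G3/D4 P5 similar
  -> R3 @ bar 3 tick 0 v(2, 3): B4 above D4
  -> R7 @ bar 3 tick 0 v(3,): C5->D4 leap 10st
  -> R3 @ bar 3 tick 1 v(2, 3): B4 above D4
  -> R3 @ bar 3 tick 2 v(2, 3): B4 above D4
  -> R3 @ bar 3 tick 3 v(2, 3): B4 above D4
  -> R1 @ bar 4 tick 0 v(0, 1): G3/G4 P8 -> B3/B4 P8 similar
  -> R3 @ bar 4 tick 0 v(1, 2): B4 above A4
  -> R4 @ bar 4 tick 0 v(0, 2): B3/A4 m7 untreated
  -> R3 @ bar 4 tick 1 v(1, 2): B4 above A4
  -> R3 @ bar 4 tick 2 v(1, 2): B4 above A4
  -> R3 @ bar 4 tick 3 v(1, 2): B4 above A4
  -> R1 @ bar 5 tick 0 v(0, 1): B3/B4 P8 -> A3/A4 P8 similar
  -> R2 @ bar 5 tick 0 v(0, 3): B3/D5 m3 -> A3/E4 P5 similar
  -> R3 @ bar 5 tick 0 v(2, 3): C5 above E4
  -> R7 @ bar 5 tick 0 v(3,): D5->E4 leap 10st
  -> R3 @ bar 5 tick 1 v(2, 3): C5 above E4
  -> R3 @ bar 5 tick 2 v(2, 3): C5 above E4
  -> R3 @ bar 5 tick 3 v(2, 3): C5 above E4
  -> R2 @ bar 6 tick 0 v(0, 2): A3/C5 m3 -> F3/F4 P8 similar
  -> R8 @ bar 6 tick 0 v(0, 2): penult P8 not 3rd/6th
  -> R8 @ bar 6 tick 0 v(0, 3): penult P8 not 3rd/6th
  -> R1 @ bar 7 tick 0 v(2, 3): F4/F4 P1 -> B4/B4 P1 similar
  -> R2 @ bar 7 tick 0 v(0, 1): F3/D4 M6 -> G3/G4 P8 similar
  -> R7 @ bar 7 tick 0 v(2,): F4->B4 leap 6st
  -> R7 @ bar 7 tick 0 v(3,): F4->B4 leap 6st
  -> R6 @ bar 7 tick 3 v(0, 2): closes on M3
  -> R6 @ bar 7 tick 3 v(0, 3): closes on M3

(0, 0, R5, (0, 2))
(0, 0, R5, (0, 3))
(1, 0, R3, (2, 3))
(1, 0, R4, (0, 3))
(1, 0, R7, (3,))
(1, 1, R3, (2, 3))
(1, 2, R3, (2, 3))
(1, 3, R3, (2, 3))
(2, 0, R1, (0, 2))
(2, 0, R2, (1, 3))
(3, 0, R2, (0, 3))
(3, 0, R3, (2, 3))
(3, 0, R7, (3,))
(3, 1, R3, (2, 3))
(3, 2, R3, (2, 3))
(3, 3, R3, (2, 3))
(4, 0, R1, (0, 1))
(4, 0, R3, (1, 2))
(4, 0, R4, (0, 2))
(4, 1, R3, (1, 2))
(4, 2, R3, (1, 2))
(4, 3, R3, (1, 2))
(5, 0, R1, (0, 1))
(5, 0, R2, (0, 3))
(5, 0, R3, (2, 3))
(5, 0, R7, (3,))
(5, 1, R3, (2, 3))
(5, 2, R3, (2, 3))
(5, 3, R3, (2, 3))
(6, 0, R2, (0, 2))
(6, 0, R8, (0, 2))
(6, 0, R8, (0, 3))
(7, 0, R1, (2, 3))
(7, 0, R2, (0, 1))
(7, 0, R7, (2,))
(7, 0, R7, (3,))
(7, 3, R6, (0, 2))
(7, 3, R6, (0, 3))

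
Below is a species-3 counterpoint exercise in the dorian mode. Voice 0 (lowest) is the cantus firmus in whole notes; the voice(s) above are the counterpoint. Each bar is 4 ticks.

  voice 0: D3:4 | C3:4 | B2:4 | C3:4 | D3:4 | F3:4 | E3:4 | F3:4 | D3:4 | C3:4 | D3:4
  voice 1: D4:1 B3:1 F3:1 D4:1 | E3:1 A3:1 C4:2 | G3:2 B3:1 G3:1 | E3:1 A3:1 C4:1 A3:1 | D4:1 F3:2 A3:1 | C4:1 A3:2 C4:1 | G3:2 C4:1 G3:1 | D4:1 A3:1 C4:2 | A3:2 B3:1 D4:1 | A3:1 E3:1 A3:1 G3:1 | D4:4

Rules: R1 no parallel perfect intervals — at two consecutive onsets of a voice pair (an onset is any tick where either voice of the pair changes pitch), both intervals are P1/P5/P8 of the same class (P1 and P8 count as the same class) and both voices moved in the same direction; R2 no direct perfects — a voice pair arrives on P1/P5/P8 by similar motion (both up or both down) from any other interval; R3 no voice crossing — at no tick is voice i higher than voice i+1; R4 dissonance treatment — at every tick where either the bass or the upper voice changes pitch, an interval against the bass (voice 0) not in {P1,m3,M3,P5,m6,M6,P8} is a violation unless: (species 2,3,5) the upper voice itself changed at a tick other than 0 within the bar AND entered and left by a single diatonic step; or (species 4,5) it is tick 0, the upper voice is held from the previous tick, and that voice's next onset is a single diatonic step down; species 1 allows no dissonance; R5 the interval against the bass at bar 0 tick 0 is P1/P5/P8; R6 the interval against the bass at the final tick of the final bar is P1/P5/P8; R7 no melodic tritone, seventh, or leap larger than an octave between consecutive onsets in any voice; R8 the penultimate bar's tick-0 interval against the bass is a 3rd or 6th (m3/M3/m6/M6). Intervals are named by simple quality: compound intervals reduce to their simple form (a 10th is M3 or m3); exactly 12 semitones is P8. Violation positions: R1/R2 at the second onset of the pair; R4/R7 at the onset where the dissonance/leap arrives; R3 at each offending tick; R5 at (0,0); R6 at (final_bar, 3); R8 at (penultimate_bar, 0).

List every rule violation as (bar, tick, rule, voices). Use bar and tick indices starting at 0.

bar 0: v0=D3 v1=D4 downbeat P8
bar 1: v0=C3 v1=E3 downbeat M3
bar 2: v0=B2 v1=G3 downbeat m6
bar 3: v0=C3 v1=E3 downbeat M3
bar 4: v0=D3 v1=D4 downbeat P8
bar 5: v0=F3 v1=C4 downbeat P5
bar 6: v0=E3 v1=G3 downbeat m3
bar 7: v0=F3 v1=D4 downbeat M6
bar 8: v0=D3 v1=A3 downbeat P5
bar 9: v0=C3 v1=A3 downbeat M6
bar 10: v0=D3 v1=D4 downbeat P8
  -> R7 @ bar 0 tick 2 v(1,): B3->F3 leap 6st
  -> R7 @ bar 1 tick 0 v(1,): D4->E3 leap 10st
  -> R2 @ bar 4 tick 0 v(0, 1): C3/A3 M6 -> D3/D4 P8 similar
  -> R1 @ bar 5 tick 0 v(0, 1): D3/A3 P5 -> F3/C4 P5 similar
  -> R1 @ bar 8 tick 0 v(0, 1): F3/C4 P5 -> D3/A3 P5 similar
  -> R2 @ bar 10 tick 0 v(0, 1): C3/G3 P5 -> D3/D4 P8 similar

(0, 2, R7, (1,))
(1, 0, R7, (1,))
(4, 0, R2, (0, 1))
(5, 0, R1, (0, 1))
(8, 0, R1, (0, 1))
(10, 0, R2, (0, 1))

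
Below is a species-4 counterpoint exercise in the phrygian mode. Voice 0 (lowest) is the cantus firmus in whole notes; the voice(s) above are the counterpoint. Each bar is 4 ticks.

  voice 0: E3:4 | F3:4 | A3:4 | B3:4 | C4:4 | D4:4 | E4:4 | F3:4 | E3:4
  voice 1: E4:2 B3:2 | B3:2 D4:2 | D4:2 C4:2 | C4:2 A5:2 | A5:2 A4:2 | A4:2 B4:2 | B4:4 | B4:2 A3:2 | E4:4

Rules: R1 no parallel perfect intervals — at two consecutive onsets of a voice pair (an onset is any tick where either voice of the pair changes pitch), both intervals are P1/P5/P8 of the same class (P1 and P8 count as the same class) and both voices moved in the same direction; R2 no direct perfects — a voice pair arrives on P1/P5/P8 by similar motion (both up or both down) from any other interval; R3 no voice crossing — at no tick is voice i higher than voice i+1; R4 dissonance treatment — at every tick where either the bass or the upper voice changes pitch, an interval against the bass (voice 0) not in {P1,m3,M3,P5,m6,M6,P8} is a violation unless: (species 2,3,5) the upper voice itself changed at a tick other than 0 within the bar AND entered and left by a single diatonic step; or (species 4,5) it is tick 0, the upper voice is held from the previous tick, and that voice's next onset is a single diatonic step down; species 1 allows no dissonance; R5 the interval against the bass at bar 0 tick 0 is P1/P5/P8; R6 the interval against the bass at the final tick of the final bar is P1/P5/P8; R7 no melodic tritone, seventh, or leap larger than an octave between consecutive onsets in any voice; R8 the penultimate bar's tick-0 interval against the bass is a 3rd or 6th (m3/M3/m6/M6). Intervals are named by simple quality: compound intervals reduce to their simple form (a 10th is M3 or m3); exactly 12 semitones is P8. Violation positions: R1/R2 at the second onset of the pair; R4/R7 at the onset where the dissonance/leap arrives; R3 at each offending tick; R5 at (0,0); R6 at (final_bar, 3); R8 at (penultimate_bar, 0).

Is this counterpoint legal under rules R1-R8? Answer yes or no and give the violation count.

bar 0: v0=E3 v1=E4 (P8)
bar 1: v0=F3 v1=B3 (TT)
bar 2: v0=A3 v1=D4 (P4)
bar 3: v0=B3 v1=C4 (m2)
bar 4: v0=C4 v1=A5 (M6)
bar 5: v0=D4 v1=A4 (P5)
bar 6: v0=E4 v1=B4 (P5)
bar 7: v0=F3 v1=B4 (TT)
bar 8: v0=E3 v1=E4 (P8)
  R4 @ bar1.0: F3/B3 TT untreated
  R4 @ bar3.0: B3/C4 m2 untreated
  R4 @ bar3.2: B3/A5 m7 untreated
  R7 @ bar3.2: C4->A5 leap 21st
  R4 @ bar7.0: F3/B4 TT untreated
  R7 @ bar7.0: E4->F3 leap 11st
  R8 @ bar7.0: penult TT not 3rd/6th
  R7 @ bar7.2: B4->A3 leap 14st

No (8 violations)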